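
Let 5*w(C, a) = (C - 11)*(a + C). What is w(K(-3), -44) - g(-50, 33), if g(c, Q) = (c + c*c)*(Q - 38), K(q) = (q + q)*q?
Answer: 61068/5 ≈ 12214.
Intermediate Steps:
K(q) = 2*q**2 (K(q) = (2*q)*q = 2*q**2)
g(c, Q) = (-38 + Q)*(c + c**2) (g(c, Q) = (c + c**2)*(-38 + Q) = (-38 + Q)*(c + c**2))
w(C, a) = (-11 + C)*(C + a)/5 (w(C, a) = ((C - 11)*(a + C))/5 = ((-11 + C)*(C + a))/5 = (-11 + C)*(C + a)/5)
w(K(-3), -44) - g(-50, 33) = (-22*(-3)**2/5 - 11/5*(-44) + (2*(-3)**2)**2/5 + (1/5)*(2*(-3)**2)*(-44)) - (-50)*(-38 + 33 - 38*(-50) + 33*(-50)) = (-22*9/5 + 484/5 + (2*9)**2/5 + (1/5)*(2*9)*(-44)) - (-50)*(-38 + 33 + 1900 - 1650) = (-11/5*18 + 484/5 + (1/5)*18**2 + (1/5)*18*(-44)) - (-50)*245 = (-198/5 + 484/5 + (1/5)*324 - 792/5) - 1*(-12250) = (-198/5 + 484/5 + 324/5 - 792/5) + 12250 = -182/5 + 12250 = 61068/5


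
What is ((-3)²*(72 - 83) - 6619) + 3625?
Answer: -3093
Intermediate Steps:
((-3)²*(72 - 83) - 6619) + 3625 = (9*(-11) - 6619) + 3625 = (-99 - 6619) + 3625 = -6718 + 3625 = -3093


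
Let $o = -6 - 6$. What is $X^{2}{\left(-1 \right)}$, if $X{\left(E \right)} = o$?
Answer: $144$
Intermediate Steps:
$o = -12$ ($o = -6 - 6 = -12$)
$X{\left(E \right)} = -12$
$X^{2}{\left(-1 \right)} = \left(-12\right)^{2} = 144$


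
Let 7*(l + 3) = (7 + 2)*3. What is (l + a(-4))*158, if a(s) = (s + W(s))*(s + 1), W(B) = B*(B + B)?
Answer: -91956/7 ≈ -13137.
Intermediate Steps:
W(B) = 2*B**2 (W(B) = B*(2*B) = 2*B**2)
a(s) = (1 + s)*(s + 2*s**2) (a(s) = (s + 2*s**2)*(s + 1) = (s + 2*s**2)*(1 + s) = (1 + s)*(s + 2*s**2))
l = 6/7 (l = -3 + ((7 + 2)*3)/7 = -3 + (9*3)/7 = -3 + (1/7)*27 = -3 + 27/7 = 6/7 ≈ 0.85714)
(l + a(-4))*158 = (6/7 - 4*(1 + 2*(-4)**2 + 3*(-4)))*158 = (6/7 - 4*(1 + 2*16 - 12))*158 = (6/7 - 4*(1 + 32 - 12))*158 = (6/7 - 4*21)*158 = (6/7 - 84)*158 = -582/7*158 = -91956/7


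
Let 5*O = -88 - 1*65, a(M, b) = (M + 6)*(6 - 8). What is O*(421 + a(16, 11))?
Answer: -57681/5 ≈ -11536.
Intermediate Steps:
a(M, b) = -12 - 2*M (a(M, b) = (6 + M)*(-2) = -12 - 2*M)
O = -153/5 (O = (-88 - 1*65)/5 = (-88 - 65)/5 = (⅕)*(-153) = -153/5 ≈ -30.600)
O*(421 + a(16, 11)) = -153*(421 + (-12 - 2*16))/5 = -153*(421 + (-12 - 32))/5 = -153*(421 - 44)/5 = -153/5*377 = -57681/5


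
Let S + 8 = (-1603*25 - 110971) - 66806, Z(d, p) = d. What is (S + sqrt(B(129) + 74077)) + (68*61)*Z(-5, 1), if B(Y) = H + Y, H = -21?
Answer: -238600 + sqrt(74185) ≈ -2.3833e+5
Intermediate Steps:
B(Y) = -21 + Y
S = -217860 (S = -8 + ((-1603*25 - 110971) - 66806) = -8 + ((-40075 - 110971) - 66806) = -8 + (-151046 - 66806) = -8 - 217852 = -217860)
(S + sqrt(B(129) + 74077)) + (68*61)*Z(-5, 1) = (-217860 + sqrt((-21 + 129) + 74077)) + (68*61)*(-5) = (-217860 + sqrt(108 + 74077)) + 4148*(-5) = (-217860 + sqrt(74185)) - 20740 = -238600 + sqrt(74185)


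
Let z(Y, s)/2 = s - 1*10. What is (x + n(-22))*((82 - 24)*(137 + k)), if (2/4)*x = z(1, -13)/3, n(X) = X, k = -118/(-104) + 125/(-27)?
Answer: -429427331/1053 ≈ -4.0781e+5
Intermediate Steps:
k = -4907/1404 (k = -118*(-1/104) + 125*(-1/27) = 59/52 - 125/27 = -4907/1404 ≈ -3.4950)
z(Y, s) = -20 + 2*s (z(Y, s) = 2*(s - 1*10) = 2*(s - 10) = 2*(-10 + s) = -20 + 2*s)
x = -92/3 (x = 2*((-20 + 2*(-13))/3) = 2*((-20 - 26)*(⅓)) = 2*(-46*⅓) = 2*(-46/3) = -92/3 ≈ -30.667)
(x + n(-22))*((82 - 24)*(137 + k)) = (-92/3 - 22)*((82 - 24)*(137 - 4907/1404)) = -9164*187441/(3*1404) = -158/3*5435789/702 = -429427331/1053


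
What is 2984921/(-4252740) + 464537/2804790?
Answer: -213217383007/397601420820 ≈ -0.53626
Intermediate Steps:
2984921/(-4252740) + 464537/2804790 = 2984921*(-1/4252740) + 464537*(1/2804790) = -2984921/4252740 + 464537/2804790 = -213217383007/397601420820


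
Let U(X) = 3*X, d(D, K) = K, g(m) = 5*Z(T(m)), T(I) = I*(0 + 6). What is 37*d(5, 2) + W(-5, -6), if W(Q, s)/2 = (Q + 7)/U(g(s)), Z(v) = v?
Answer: 9989/135 ≈ 73.993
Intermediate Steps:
T(I) = 6*I (T(I) = I*6 = 6*I)
g(m) = 30*m (g(m) = 5*(6*m) = 30*m)
W(Q, s) = (7 + Q)/(45*s) (W(Q, s) = 2*((Q + 7)/((3*(30*s)))) = 2*((7 + Q)/((90*s))) = 2*((7 + Q)*(1/(90*s))) = 2*((7 + Q)/(90*s)) = (7 + Q)/(45*s))
37*d(5, 2) + W(-5, -6) = 37*2 + (1/45)*(7 - 5)/(-6) = 74 + (1/45)*(-⅙)*2 = 74 - 1/135 = 9989/135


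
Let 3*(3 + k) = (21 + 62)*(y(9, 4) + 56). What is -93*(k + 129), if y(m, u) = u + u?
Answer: -176390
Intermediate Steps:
y(m, u) = 2*u
k = 5303/3 (k = -3 + ((21 + 62)*(2*4 + 56))/3 = -3 + (83*(8 + 56))/3 = -3 + (83*64)/3 = -3 + (1/3)*5312 = -3 + 5312/3 = 5303/3 ≈ 1767.7)
-93*(k + 129) = -93*(5303/3 + 129) = -93*5690/3 = -176390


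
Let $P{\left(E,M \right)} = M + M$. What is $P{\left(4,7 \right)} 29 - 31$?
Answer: $375$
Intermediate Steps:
$P{\left(E,M \right)} = 2 M$
$P{\left(4,7 \right)} 29 - 31 = 2 \cdot 7 \cdot 29 - 31 = 14 \cdot 29 - 31 = 406 - 31 = 375$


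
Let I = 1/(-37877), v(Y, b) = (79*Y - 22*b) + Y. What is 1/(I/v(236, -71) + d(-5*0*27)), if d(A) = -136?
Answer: -774281634/105302302225 ≈ -0.0073529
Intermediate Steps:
v(Y, b) = -22*b + 80*Y (v(Y, b) = (-22*b + 79*Y) + Y = -22*b + 80*Y)
I = -1/37877 ≈ -2.6401e-5
1/(I/v(236, -71) + d(-5*0*27)) = 1/(-1/(37877*(-22*(-71) + 80*236)) - 136) = 1/(-1/(37877*(1562 + 18880)) - 136) = 1/(-1/37877/20442 - 136) = 1/(-1/37877*1/20442 - 136) = 1/(-1/774281634 - 136) = 1/(-105302302225/774281634) = -774281634/105302302225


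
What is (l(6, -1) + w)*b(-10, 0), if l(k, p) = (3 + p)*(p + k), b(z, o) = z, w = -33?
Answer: 230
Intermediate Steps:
l(k, p) = (3 + p)*(k + p)
(l(6, -1) + w)*b(-10, 0) = (((-1)² + 3*6 + 3*(-1) + 6*(-1)) - 33)*(-10) = ((1 + 18 - 3 - 6) - 33)*(-10) = (10 - 33)*(-10) = -23*(-10) = 230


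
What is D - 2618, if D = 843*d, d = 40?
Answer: 31102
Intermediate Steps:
D = 33720 (D = 843*40 = 33720)
D - 2618 = 33720 - 2618 = 31102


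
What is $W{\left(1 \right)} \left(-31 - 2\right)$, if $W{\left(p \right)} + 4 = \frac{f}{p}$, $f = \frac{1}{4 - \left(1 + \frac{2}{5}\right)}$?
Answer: $\frac{1551}{13} \approx 119.31$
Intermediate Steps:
$f = \frac{5}{13}$ ($f = \frac{1}{4 - \frac{7}{5}} = \frac{1}{\frac{13}{5}} = \frac{5}{13} \approx 0.38462$)
$W{\left(p \right)} = -4 + \frac{5}{13 p}$
$W{\left(1 \right)} \left(-31 - 2\right) = \left(-4 + \frac{5}{13 \cdot 1}\right) \left(-31 - 2\right) = \left(-4 + \frac{5}{13} \cdot 1\right) \left(-33\right) = \left(-4 + \frac{5}{13}\right) \left(-33\right) = \left(- \frac{47}{13}\right) \left(-33\right) = \frac{1551}{13}$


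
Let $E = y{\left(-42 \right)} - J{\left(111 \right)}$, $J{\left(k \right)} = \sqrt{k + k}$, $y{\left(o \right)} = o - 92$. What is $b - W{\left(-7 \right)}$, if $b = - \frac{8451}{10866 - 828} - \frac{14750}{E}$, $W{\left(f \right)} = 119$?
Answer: $- \frac{248902697}{29668982} - \frac{7375 \sqrt{222}}{8867} \approx -20.782$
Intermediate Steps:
$y{\left(o \right)} = -92 + o$
$J{\left(k \right)} = \sqrt{2} \sqrt{k}$ ($J{\left(k \right)} = \sqrt{2 k} = \sqrt{2} \sqrt{k}$)
$E = -134 - \sqrt{222}$ ($E = \left(-92 - 42\right) - \sqrt{2} \sqrt{111} = -134 - \sqrt{222} \approx -148.9$)
$b = - \frac{2817}{3346} - \frac{14750}{-134 - \sqrt{222}}$ ($b = - \frac{8451}{10866 - 828} - \frac{14750}{-134 - \sqrt{222}} = - \frac{8451}{10038} - \frac{14750}{-134 - \sqrt{222}} = \left(-8451\right) \frac{1}{10038} - \frac{14750}{-134 - \sqrt{222}} = - \frac{2817}{3346} - \frac{14750}{-134 - \sqrt{222}} \approx 98.218$)
$b - W{\left(-7 \right)} = \left(\frac{3281706161}{29668982} - \frac{7375 \sqrt{222}}{8867}\right) - 119 = - \frac{248902697}{29668982} - \frac{7375 \sqrt{222}}{8867}$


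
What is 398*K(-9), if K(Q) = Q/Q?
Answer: 398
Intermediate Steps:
K(Q) = 1
398*K(-9) = 398*1 = 398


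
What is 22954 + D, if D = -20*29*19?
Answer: 11934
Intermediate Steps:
D = -11020 (D = -580*19 = -11020)
22954 + D = 22954 - 11020 = 11934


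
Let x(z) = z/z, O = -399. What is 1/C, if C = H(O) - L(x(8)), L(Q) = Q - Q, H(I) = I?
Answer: -1/399 ≈ -0.0025063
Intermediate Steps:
x(z) = 1
L(Q) = 0
C = -399 (C = -399 - 1*0 = -399 + 0 = -399)
1/C = 1/(-399) = -1/399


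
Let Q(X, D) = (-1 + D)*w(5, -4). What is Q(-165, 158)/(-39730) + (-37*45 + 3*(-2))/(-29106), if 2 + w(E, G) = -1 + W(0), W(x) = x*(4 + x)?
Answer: 6674813/96365115 ≈ 0.069266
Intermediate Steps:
w(E, G) = -3 (w(E, G) = -2 + (-1 + 0*(4 + 0)) = -2 + (-1 + 0*4) = -2 + (-1 + 0) = -2 - 1 = -3)
Q(X, D) = 3 - 3*D (Q(X, D) = (-1 + D)*(-3) = 3 - 3*D)
Q(-165, 158)/(-39730) + (-37*45 + 3*(-2))/(-29106) = (3 - 3*158)/(-39730) + (-37*45 + 3*(-2))/(-29106) = (3 - 474)*(-1/39730) + (-1665 - 6)*(-1/29106) = -471*(-1/39730) - 1671*(-1/29106) = 471/39730 + 557/9702 = 6674813/96365115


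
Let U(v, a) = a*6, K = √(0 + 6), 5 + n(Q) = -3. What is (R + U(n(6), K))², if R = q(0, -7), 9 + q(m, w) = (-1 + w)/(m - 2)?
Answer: 241 - 60*√6 ≈ 94.031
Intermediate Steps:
n(Q) = -8 (n(Q) = -5 - 3 = -8)
K = √6 ≈ 2.4495
U(v, a) = 6*a
q(m, w) = -9 + (-1 + w)/(-2 + m) (q(m, w) = -9 + (-1 + w)/(m - 2) = -9 + (-1 + w)/(-2 + m))
R = -5 (R = (17 - 7 - 9*0)/(-2 + 0) = (17 - 7 + 0)/(-2) = -½*10 = -5)
(R + U(n(6), K))² = (-5 + 6*√6)²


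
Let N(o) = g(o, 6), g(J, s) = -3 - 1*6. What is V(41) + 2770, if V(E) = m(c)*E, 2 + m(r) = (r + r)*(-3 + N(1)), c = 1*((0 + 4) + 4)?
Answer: -5184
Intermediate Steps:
g(J, s) = -9 (g(J, s) = -3 - 6 = -9)
N(o) = -9
c = 8 (c = 1*(4 + 4) = 1*8 = 8)
m(r) = -2 - 24*r (m(r) = -2 + (r + r)*(-3 - 9) = -2 + (2*r)*(-12) = -2 - 24*r)
V(E) = -194*E (V(E) = (-2 - 24*8)*E = (-2 - 192)*E = -194*E)
V(41) + 2770 = -194*41 + 2770 = -7954 + 2770 = -5184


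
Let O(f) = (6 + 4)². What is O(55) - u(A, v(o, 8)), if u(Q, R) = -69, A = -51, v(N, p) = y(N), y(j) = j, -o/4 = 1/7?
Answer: 169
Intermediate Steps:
o = -4/7 ≈ -0.57143
v(N, p) = N
O(f) = 100 (O(f) = 10² = 100)
O(55) - u(A, v(o, 8)) = 100 - 1*(-69) = 100 + 69 = 169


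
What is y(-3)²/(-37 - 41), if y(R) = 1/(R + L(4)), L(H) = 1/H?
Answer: -8/4719 ≈ -0.0016953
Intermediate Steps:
y(R) = 1/(¼ + R) (y(R) = 1/(R + 1/4) = 1/(R + ¼) = 1/(¼ + R))
y(-3)²/(-37 - 41) = (4/(1 + 4*(-3)))²/(-37 - 41) = (4/(1 - 12))²/(-78) = (4/(-11))²*(-1/78) = (4*(-1/11))²*(-1/78) = (-4/11)²*(-1/78) = (16/121)*(-1/78) = -8/4719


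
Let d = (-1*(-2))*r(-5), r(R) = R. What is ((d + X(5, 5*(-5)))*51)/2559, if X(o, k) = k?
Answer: -595/853 ≈ -0.69754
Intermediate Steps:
d = -10 (d = -1*(-2)*(-5) = 2*(-5) = -10)
((d + X(5, 5*(-5)))*51)/2559 = ((-10 + 5*(-5))*51)/2559 = ((-10 - 25)*51)*(1/2559) = -35*51*(1/2559) = -1785*1/2559 = -595/853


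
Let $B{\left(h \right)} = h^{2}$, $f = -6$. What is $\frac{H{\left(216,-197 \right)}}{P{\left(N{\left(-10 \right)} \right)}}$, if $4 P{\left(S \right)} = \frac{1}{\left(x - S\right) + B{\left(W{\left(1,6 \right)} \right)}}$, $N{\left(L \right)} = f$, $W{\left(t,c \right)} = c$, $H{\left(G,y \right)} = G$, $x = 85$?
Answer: $109728$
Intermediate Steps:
$N{\left(L \right)} = -6$
$P{\left(S \right)} = \frac{1}{4 \left(121 - S\right)}$ ($P{\left(S \right)} = \frac{1}{4 \left(\left(85 - S\right) + 6^{2}\right)} = \frac{1}{4 \left(\left(85 - S\right) + 36\right)} = \frac{1}{4 \left(121 - S\right)}$)
$\frac{H{\left(216,-197 \right)}}{P{\left(N{\left(-10 \right)} \right)}} = \frac{216}{\frac{1}{4} \frac{1}{121 - -6}} = \frac{216}{\frac{1}{4} \frac{1}{121 + 6}} = \frac{216}{\frac{1}{4} \cdot \frac{1}{127}} = 216 \frac{1}{\frac{1}{508}} = 216 \cdot 508 = 109728$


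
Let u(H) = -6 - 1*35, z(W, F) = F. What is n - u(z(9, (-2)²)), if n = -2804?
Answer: -2763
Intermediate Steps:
u(H) = -41 (u(H) = -6 - 35 = -41)
n - u(z(9, (-2)²)) = -2804 - 1*(-41) = -2804 + 41 = -2763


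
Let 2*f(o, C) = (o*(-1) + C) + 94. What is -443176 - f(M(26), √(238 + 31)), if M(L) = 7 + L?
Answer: -886413/2 - √269/2 ≈ -4.4321e+5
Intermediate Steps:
f(o, C) = 47 + C/2 - o/2 (f(o, C) = ((o*(-1) + C) + 94)/2 = ((-o + C) + 94)/2 = ((C - o) + 94)/2 = (94 + C - o)/2 = 47 + C/2 - o/2)
-443176 - f(M(26), √(238 + 31)) = -443176 - (47 + √(238 + 31)/2 - (7 + 26)/2) = -443176 - (47 + √269/2 - ½*33) = -443176 - (47 + √269/2 - 33/2) = -443176 - (61/2 + √269/2) = -443176 + (-61/2 - √269/2) = -886413/2 - √269/2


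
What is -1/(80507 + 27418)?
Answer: -1/107925 ≈ -9.2657e-6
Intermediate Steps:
-1/(80507 + 27418) = -1/107925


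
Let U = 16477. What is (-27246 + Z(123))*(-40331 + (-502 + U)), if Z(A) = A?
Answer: 660607788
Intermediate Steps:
(-27246 + Z(123))*(-40331 + (-502 + U)) = (-27246 + 123)*(-40331 + (-502 + 16477)) = -27123*(-40331 + 15975) = -27123*(-24356) = 660607788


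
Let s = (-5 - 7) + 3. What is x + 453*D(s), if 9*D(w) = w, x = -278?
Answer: -731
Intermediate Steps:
s = -9 (s = -12 + 3 = -9)
D(w) = w/9
x + 453*D(s) = -278 + 453*((⅑)*(-9)) = -278 + 453*(-1) = -278 - 453 = -731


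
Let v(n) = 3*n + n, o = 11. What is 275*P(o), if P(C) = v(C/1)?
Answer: 12100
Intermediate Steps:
v(n) = 4*n
P(C) = 4*C (P(C) = 4*(C/1) = 4*(C*1) = 4*C)
275*P(o) = 275*(4*11) = 275*44 = 12100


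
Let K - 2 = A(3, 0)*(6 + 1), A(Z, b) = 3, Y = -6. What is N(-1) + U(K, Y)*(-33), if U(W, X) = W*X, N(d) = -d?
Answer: 4555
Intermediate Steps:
K = 23 (K = 2 + 3*(6 + 1) = 2 + 3*7 = 2 + 21 = 23)
N(-1) + U(K, Y)*(-33) = -1*(-1) + (23*(-6))*(-33) = 1 - 138*(-33) = 1 + 4554 = 4555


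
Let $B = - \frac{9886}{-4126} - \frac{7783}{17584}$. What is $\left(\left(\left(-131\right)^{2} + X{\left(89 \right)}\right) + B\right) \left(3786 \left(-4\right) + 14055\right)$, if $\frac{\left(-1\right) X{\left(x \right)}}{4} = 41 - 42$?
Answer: $- \frac{678169121027607}{36275792} \approx -1.8695 \cdot 10^{7}$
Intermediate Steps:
$X{\left(x \right)} = 4$ ($X{\left(x \right)} = - 4 \left(41 - 42\right) = \left(-4\right) \left(-1\right) = 4$)
$B = \frac{70861383}{36275792}$ ($B = \left(-9886\right) \left(- \frac{1}{4126}\right) - \frac{7783}{17584} = \frac{4943}{2063} - \frac{7783}{17584} = \frac{70861383}{36275792} \approx 1.9534$)
$\left(\left(\left(-131\right)^{2} + X{\left(89 \right)}\right) + B\right) \left(3786 \left(-4\right) + 14055\right) = \left(\left(\left(-131\right)^{2} + 4\right) + \frac{70861383}{36275792}\right) \left(3786 \left(-4\right) + 14055\right) = \left(\left(17161 + 4\right) + \frac{70861383}{36275792}\right) \left(-15144 + 14055\right) = \left(17165 + \frac{70861383}{36275792}\right) \left(-1089\right) = \frac{622744831063}{36275792} \left(-1089\right) = - \frac{678169121027607}{36275792}$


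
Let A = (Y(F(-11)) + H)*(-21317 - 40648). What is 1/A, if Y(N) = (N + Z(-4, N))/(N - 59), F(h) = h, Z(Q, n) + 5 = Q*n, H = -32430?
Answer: 1/2009549736 ≈ 4.9762e-10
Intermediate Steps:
Z(Q, n) = -5 + Q*n
Y(N) = (-5 - 3*N)/(-59 + N) (Y(N) = (N + (-5 - 4*N))/(N - 59) = (-5 - 3*N)/(-59 + N))
A = 2009549736 (A = ((-5 - 3*(-11))/(-59 - 11) - 32430)*(-21317 - 40648) = ((-5 + 33)/(-70) - 32430)*(-61965) = (-1/70*28 - 32430)*(-61965) = (-⅖ - 32430)*(-61965) = -162152/5*(-61965) = 2009549736)
1/A = 1/2009549736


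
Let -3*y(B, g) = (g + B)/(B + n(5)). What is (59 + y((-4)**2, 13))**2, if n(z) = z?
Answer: 13601344/3969 ≈ 3426.9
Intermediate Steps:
y(B, g) = -(B + g)/(3*(5 + B)) (y(B, g) = -(g + B)/(3*(B + 5)) = -(B + g)/(3*(5 + B)))
(59 + y((-4)**2, 13))**2 = (59 + (-1*(-4)**2 - 1*13)/(3*(5 + (-4)**2)))**2 = (59 + (-1*16 - 13)/(3*(5 + 16)))**2 = (59 + (1/3)*(-16 - 13)/21)**2 = (59 + (1/3)*(1/21)*(-29))**2 = (59 - 29/63)**2 = (3688/63)**2 = 13601344/3969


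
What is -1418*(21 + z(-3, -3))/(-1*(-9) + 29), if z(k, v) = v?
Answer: -12762/19 ≈ -671.68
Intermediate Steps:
-1418*(21 + z(-3, -3))/(-1*(-9) + 29) = -1418*(21 - 3)/(-1*(-9) + 29) = -25524/(9 + 29) = -25524/38 = -1418*9/19 = -12762/19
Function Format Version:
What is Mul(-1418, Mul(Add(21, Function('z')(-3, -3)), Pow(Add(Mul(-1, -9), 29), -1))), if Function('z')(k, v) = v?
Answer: Rational(-12762, 19) ≈ -671.68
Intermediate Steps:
Mul(-1418, Mul(Add(21, Function('z')(-3, -3)), Pow(Add(Mul(-1, -9), 29), -1))) = Mul(-1418, Mul(Add(21, -3), Pow(Add(Mul(-1, -9), 29), -1))) = Mul(-1418, Mul(18, Pow(Add(9, 29), -1))) = Mul(-1418, Mul(18, Pow(38, -1))) = Mul(-1418, Mul(18, Rational(1, 38))) = Mul(-1418, Rational(9, 19)) = Rational(-12762, 19)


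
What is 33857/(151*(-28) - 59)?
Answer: -33857/4287 ≈ -7.8976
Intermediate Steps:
33857/(151*(-28) - 59) = 33857/(-4228 - 59) = 33857/(-4287) = 33857*(-1/4287) = -33857/4287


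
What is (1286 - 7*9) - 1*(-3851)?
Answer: 5074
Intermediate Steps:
(1286 - 7*9) - 1*(-3851) = (1286 - 63) + 3851 = 1223 + 3851 = 5074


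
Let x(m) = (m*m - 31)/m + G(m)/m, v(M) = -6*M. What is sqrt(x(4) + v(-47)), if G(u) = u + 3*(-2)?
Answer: sqrt(1111)/2 ≈ 16.666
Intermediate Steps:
G(u) = -6 + u (G(u) = u - 6 = -6 + u)
x(m) = (-31 + m**2)/m + (-6 + m)/m (x(m) = (m*m - 31)/m + (-6 + m)/m = (m**2 - 31)/m + (-6 + m)/m = (-31 + m**2)/m + (-6 + m)/m)
sqrt(x(4) + v(-47)) = sqrt((1 + 4 - 37/4) - 6*(-47)) = sqrt((1 + 4 - 37*1/4) + 282) = sqrt((1 + 4 - 37/4) + 282) = sqrt(-17/4 + 282) = sqrt(1111/4) = sqrt(1111)/2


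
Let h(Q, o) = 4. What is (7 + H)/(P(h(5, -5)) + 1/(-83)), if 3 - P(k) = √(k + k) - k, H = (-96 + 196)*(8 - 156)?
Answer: -178033755/70322 - 101908977*√2/140644 ≈ -3556.4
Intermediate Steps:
H = -14800 (H = 100*(-148) = -14800)
P(k) = 3 + k - √2*√k (P(k) = 3 - (√(k + k) - k) = 3 - (√(2*k) - k) = 3 - (√2*√k - k) = 3 - (-k + √2*√k) = 3 + (k - √2*√k) = 3 + k - √2*√k)
(7 + H)/(P(h(5, -5)) + 1/(-83)) = (7 - 14800)/((3 + 4 - √2*√4) + 1/(-83)) = -14793/((3 + 4 - 1*√2*2) - 1/83) = -14793/((3 + 4 - 2*√2) - 1/83) = -14793/((7 - 2*√2) - 1/83) = -14793/(580/83 - 2*√2)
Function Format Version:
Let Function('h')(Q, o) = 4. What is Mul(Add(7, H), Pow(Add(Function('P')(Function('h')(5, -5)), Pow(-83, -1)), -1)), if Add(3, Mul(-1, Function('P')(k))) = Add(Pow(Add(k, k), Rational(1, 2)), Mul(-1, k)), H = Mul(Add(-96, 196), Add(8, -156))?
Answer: Add(Rational(-178033755, 70322), Mul(Rational(-101908977, 140644), Pow(2, Rational(1, 2)))) ≈ -3556.4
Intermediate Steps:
H = -14800 (H = Mul(100, -148) = -14800)
Function('P')(k) = Add(3, k, Mul(-1, Pow(2, Rational(1, 2)), Pow(k, Rational(1, 2)))) (Function('P')(k) = Add(3, Mul(-1, Add(Pow(Add(k, k), Rational(1, 2)), Mul(-1, k)))) = Add(3, Mul(-1, Add(Pow(Mul(2, k), Rational(1, 2)), Mul(-1, k)))) = Add(3, Mul(-1, Add(Mul(Pow(2, Rational(1, 2)), Pow(k, Rational(1, 2))), Mul(-1, k)))) = Add(3, Mul(-1, Add(Mul(-1, k), Mul(Pow(2, Rational(1, 2)), Pow(k, Rational(1, 2)))))) = Add(3, Add(k, Mul(-1, Pow(2, Rational(1, 2)), Pow(k, Rational(1, 2))))) = Add(3, k, Mul(-1, Pow(2, Rational(1, 2)), Pow(k, Rational(1, 2)))))
Mul(Add(7, H), Pow(Add(Function('P')(Function('h')(5, -5)), Pow(-83, -1)), -1)) = Mul(Add(7, -14800), Pow(Add(Add(3, 4, Mul(-1, Pow(2, Rational(1, 2)), Pow(4, Rational(1, 2)))), Pow(-83, -1)), -1)) = Mul(-14793, Pow(Add(Add(3, 4, Mul(-1, Pow(2, Rational(1, 2)), 2)), Rational(-1, 83)), -1)) = Mul(-14793, Pow(Add(Add(3, 4, Mul(-2, Pow(2, Rational(1, 2)))), Rational(-1, 83)), -1)) = Mul(-14793, Pow(Add(Add(7, Mul(-2, Pow(2, Rational(1, 2)))), Rational(-1, 83)), -1)) = Mul(-14793, Pow(Add(Rational(580, 83), Mul(-2, Pow(2, Rational(1, 2)))), -1))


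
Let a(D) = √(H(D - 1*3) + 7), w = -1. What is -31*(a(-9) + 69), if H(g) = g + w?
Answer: -2139 - 31*I*√6 ≈ -2139.0 - 75.934*I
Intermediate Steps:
H(g) = -1 + g (H(g) = g - 1 = -1 + g)
a(D) = √(3 + D) (a(D) = √((-1 + (D - 1*3)) + 7) = √((-1 + (D - 3)) + 7) = √((-1 + (-3 + D)) + 7) = √((-4 + D) + 7) = √(3 + D))
-31*(a(-9) + 69) = -31*(√(3 - 9) + 69) = -31*(√(-6) + 69) = -31*(I*√6 + 69) = -31*(69 + I*√6) = -2139 - 31*I*√6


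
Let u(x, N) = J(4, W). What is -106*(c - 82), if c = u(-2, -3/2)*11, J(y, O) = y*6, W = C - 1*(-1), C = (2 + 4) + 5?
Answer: -19292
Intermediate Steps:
C = 11 (C = 6 + 5 = 11)
W = 12 (W = 11 - 1*(-1) = 11 + 1 = 12)
J(y, O) = 6*y
u(x, N) = 24 (u(x, N) = 6*4 = 24)
c = 264 (c = 24*11 = 264)
-106*(c - 82) = -106*(264 - 82) = -106*182 = -19292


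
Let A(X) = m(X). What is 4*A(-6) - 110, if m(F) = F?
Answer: -134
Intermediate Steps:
A(X) = X
4*A(-6) - 110 = 4*(-6) - 110 = -24 - 110 = -134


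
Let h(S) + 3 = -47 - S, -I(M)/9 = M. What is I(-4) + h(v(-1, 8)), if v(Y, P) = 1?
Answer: -15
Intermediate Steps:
I(M) = -9*M
h(S) = -50 - S (h(S) = -3 + (-47 - S) = -50 - S)
I(-4) + h(v(-1, 8)) = -9*(-4) + (-50 - 1*1) = 36 + (-50 - 1) = 36 - 51 = -15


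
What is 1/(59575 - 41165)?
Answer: 1/18410 ≈ 5.4318e-5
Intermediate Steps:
1/(59575 - 41165) = 1/18410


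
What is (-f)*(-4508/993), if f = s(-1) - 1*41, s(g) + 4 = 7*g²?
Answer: -171304/993 ≈ -172.51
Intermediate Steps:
s(g) = -4 + 7*g²
f = -38 (f = (-4 + 7*(-1)²) - 1*41 = (-4 + 7*1) - 41 = (-4 + 7) - 41 = 3 - 41 = -38)
(-f)*(-4508/993) = (-1*(-38))*(-4508/993) = 38*(-4508*1/993) = 38*(-4508/993) = -171304/993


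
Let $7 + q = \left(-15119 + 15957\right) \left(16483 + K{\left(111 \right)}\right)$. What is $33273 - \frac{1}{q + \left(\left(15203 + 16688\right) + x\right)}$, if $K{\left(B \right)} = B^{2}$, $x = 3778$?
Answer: $\frac{804322004021}{24173414} \approx 33273.0$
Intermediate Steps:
$q = 24137745$ ($q = -7 + \left(-15119 + 15957\right) \left(16483 + 111^{2}\right) = -7 + 838 \left(16483 + 12321\right) = -7 + 838 \cdot 28804 = -7 + 24137752 = 24137745$)
$33273 - \frac{1}{q + \left(\left(15203 + 16688\right) + x\right)} = 33273 - \frac{1}{24137745 + \left(\left(15203 + 16688\right) + 3778\right)} = 33273 - \frac{1}{24137745 + \left(31891 + 3778\right)} = 33273 - \frac{1}{24137745 + 35669} = 33273 - \frac{1}{24173414} = \frac{804322004021}{24173414}$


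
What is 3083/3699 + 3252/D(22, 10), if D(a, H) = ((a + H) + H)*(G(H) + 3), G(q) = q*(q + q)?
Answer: 6385801/5256279 ≈ 1.2149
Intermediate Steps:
G(q) = 2*q**2 (G(q) = q*(2*q) = 2*q**2)
D(a, H) = (3 + 2*H**2)*(a + 2*H) (D(a, H) = ((a + H) + H)*(2*H**2 + 3) = ((H + a) + H)*(3 + 2*H**2) = (a + 2*H)*(3 + 2*H**2) = (3 + 2*H**2)*(a + 2*H))
3083/3699 + 3252/D(22, 10) = 3083/3699 + 3252/(3*22 + 4*10**3 + 6*10 + 2*22*10**2) = 3083*(1/3699) + 3252/(66 + 4*1000 + 60 + 2*22*100) = 3083/3699 + 3252/(66 + 4000 + 60 + 4400) = 3083/3699 + 3252/8526 = 3083/3699 + 3252*(1/8526) = 3083/3699 + 542/1421 = 6385801/5256279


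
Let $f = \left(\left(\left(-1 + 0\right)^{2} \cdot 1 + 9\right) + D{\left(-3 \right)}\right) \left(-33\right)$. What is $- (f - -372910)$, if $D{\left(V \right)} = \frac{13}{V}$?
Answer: $-372723$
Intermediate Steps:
$f = -187$ ($f = \left(\left(\left(-1 + 0\right)^{2} \cdot 1 + 9\right) + \frac{13}{-3}\right) \left(-33\right) = \left(\left(\left(-1\right)^{2} \cdot 1 + 9\right) + 13 \left(- \frac{1}{3}\right)\right) \left(-33\right) = \left(\left(1 \cdot 1 + 9\right) - \frac{13}{3}\right) \left(-33\right) = \left(\left(1 + 9\right) - \frac{13}{3}\right) \left(-33\right) = \left(10 - \frac{13}{3}\right) \left(-33\right) = \frac{17}{3} \left(-33\right) = -187$)
$- (f - -372910) = - (-187 - -372910) = - (-187 + 372910) = \left(-1\right) 372723 = -372723$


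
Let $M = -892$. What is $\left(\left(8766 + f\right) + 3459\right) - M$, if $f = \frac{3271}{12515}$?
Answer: $\frac{164162526}{12515} \approx 13117.0$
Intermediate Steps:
$f = \frac{3271}{12515}$ ($f = 3271 \cdot \frac{1}{12515} = \frac{3271}{12515} \approx 0.26137$)
$\left(\left(8766 + f\right) + 3459\right) - M = \left(\left(8766 + \frac{3271}{12515}\right) + 3459\right) - -892 = \left(\frac{109709761}{12515} + 3459\right) + 892 = \frac{152999146}{12515} + 892 = \frac{164162526}{12515}$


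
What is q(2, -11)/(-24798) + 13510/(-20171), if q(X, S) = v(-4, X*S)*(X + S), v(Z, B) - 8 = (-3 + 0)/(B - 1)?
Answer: -111181663/166733486 ≈ -0.66682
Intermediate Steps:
v(Z, B) = 8 - 3/(-1 + B) (v(Z, B) = 8 + (-3 + 0)/(B - 1) = 8 - 3/(-1 + B))
q(X, S) = (-11 + 8*S*X)*(S + X)/(-1 + S*X) (q(X, S) = ((-11 + 8*(X*S))/(-1 + X*S))*(X + S) = ((-11 + 8*(S*X))/(-1 + S*X))*(S + X) = ((-11 + 8*S*X)/(-1 + S*X))*(S + X) = (-11 + 8*S*X)*(S + X)/(-1 + S*X))
q(2, -11)/(-24798) + 13510/(-20171) = ((-11 + 8*(-11)*2)*(-11 + 2)/(-1 - 11*2))/(-24798) + 13510/(-20171) = ((-11 - 176)*(-9)/(-1 - 22))*(-1/24798) + 13510*(-1/20171) = (-187*(-9)/(-23))*(-1/24798) - 13510/20171 = -1/23*(-187)*(-9)*(-1/24798) - 13510/20171 = -1683/23*(-1/24798) - 13510/20171 = 561/190118 - 13510/20171 = -111181663/166733486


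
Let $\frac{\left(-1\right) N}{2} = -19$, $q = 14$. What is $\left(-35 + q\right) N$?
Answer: $-798$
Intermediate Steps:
$N = 38$ ($N = \left(-2\right) \left(-19\right) = 38$)
$\left(-35 + q\right) N = \left(-35 + 14\right) 38 = \left(-21\right) 38 = -798$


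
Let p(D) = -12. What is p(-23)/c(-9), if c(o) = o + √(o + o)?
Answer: 12/11 + 4*I*√2/11 ≈ 1.0909 + 0.51426*I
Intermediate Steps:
c(o) = o + √2*√o (c(o) = o + √(2*o) = o + √2*√o)
p(-23)/c(-9) = -12/(-9 + √2*√(-9)) = -12/(-9 + √2*(3*I)) = -12/(-9 + 3*I*√2)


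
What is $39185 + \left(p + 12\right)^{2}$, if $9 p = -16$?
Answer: $\frac{3182449}{81} \approx 39290.0$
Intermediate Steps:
$p = - \frac{16}{9}$ ($p = \frac{1}{9} \left(-16\right) = - \frac{16}{9} \approx -1.7778$)
$39185 + \left(p + 12\right)^{2} = 39185 + \left(- \frac{16}{9} + 12\right)^{2} = 39185 + \left(\frac{92}{9}\right)^{2} = 39185 + \frac{8464}{81} = \frac{3182449}{81}$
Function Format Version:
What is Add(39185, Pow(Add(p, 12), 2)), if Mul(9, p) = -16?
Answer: Rational(3182449, 81) ≈ 39290.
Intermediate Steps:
p = Rational(-16, 9) (p = Mul(Rational(1, 9), -16) = Rational(-16, 9) ≈ -1.7778)
Add(39185, Pow(Add(p, 12), 2)) = Add(39185, Pow(Add(Rational(-16, 9), 12), 2)) = Add(39185, Pow(Rational(92, 9), 2)) = Add(39185, Rational(8464, 81)) = Rational(3182449, 81)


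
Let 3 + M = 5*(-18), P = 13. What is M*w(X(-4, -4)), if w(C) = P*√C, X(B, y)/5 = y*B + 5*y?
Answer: -2418*I*√5 ≈ -5406.8*I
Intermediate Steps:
X(B, y) = 25*y + 5*B*y (X(B, y) = 5*(y*B + 5*y) = 5*(B*y + 5*y) = 5*(5*y + B*y) = 25*y + 5*B*y)
w(C) = 13*√C
M = -93 (M = -3 + 5*(-18) = -3 - 90 = -93)
M*w(X(-4, -4)) = -1209*√(5*(-4)*(5 - 4)) = -1209*√(5*(-4)*1) = -1209*√(-20) = -1209*2*I*√5 = -2418*I*√5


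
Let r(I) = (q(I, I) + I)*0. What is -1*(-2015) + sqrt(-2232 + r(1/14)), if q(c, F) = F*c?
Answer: 2015 + 6*I*sqrt(62) ≈ 2015.0 + 47.244*I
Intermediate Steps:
r(I) = 0 (r(I) = (I*I + I)*0 = (I**2 + I)*0 = (I + I**2)*0 = 0)
-1*(-2015) + sqrt(-2232 + r(1/14)) = -1*(-2015) + sqrt(-2232 + 0) = 2015 + sqrt(-2232) = 2015 + 6*I*sqrt(62)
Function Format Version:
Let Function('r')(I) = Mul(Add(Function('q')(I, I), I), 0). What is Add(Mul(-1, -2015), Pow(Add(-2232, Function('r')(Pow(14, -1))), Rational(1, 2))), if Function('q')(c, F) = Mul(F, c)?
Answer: Add(2015, Mul(6, I, Pow(62, Rational(1, 2)))) ≈ Add(2015.0, Mul(47.244, I))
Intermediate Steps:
Function('r')(I) = 0 (Function('r')(I) = Mul(Add(Mul(I, I), I), 0) = Mul(Add(Pow(I, 2), I), 0) = Mul(Add(I, Pow(I, 2)), 0) = 0)
Add(Mul(-1, -2015), Pow(Add(-2232, Function('r')(Pow(14, -1))), Rational(1, 2))) = Add(Mul(-1, -2015), Pow(Add(-2232, 0), Rational(1, 2))) = Add(2015, Pow(-2232, Rational(1, 2))) = Add(2015, Mul(6, I, Pow(62, Rational(1, 2))))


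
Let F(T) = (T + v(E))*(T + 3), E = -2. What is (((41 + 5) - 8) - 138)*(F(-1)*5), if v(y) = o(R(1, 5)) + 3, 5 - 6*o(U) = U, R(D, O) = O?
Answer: -2000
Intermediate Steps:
o(U) = ⅚ - U/6
v(y) = 3 (v(y) = (⅚ - ⅙*5) + 3 = (⅚ - ⅚) + 3 = 0 + 3 = 3)
F(T) = (3 + T)² (F(T) = (T + 3)*(T + 3) = (3 + T)*(3 + T) = (3 + T)²)
(((41 + 5) - 8) - 138)*(F(-1)*5) = (((41 + 5) - 8) - 138)*((9 + (-1)² + 6*(-1))*5) = ((46 - 8) - 138)*((9 + 1 - 6)*5) = (38 - 138)*(4*5) = -100*20 = -2000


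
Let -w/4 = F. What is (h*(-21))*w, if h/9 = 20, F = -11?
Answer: -166320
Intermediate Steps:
h = 180 (h = 9*20 = 180)
w = 44 (w = -4*(-11) = 44)
(h*(-21))*w = (180*(-21))*44 = -3780*44 = -166320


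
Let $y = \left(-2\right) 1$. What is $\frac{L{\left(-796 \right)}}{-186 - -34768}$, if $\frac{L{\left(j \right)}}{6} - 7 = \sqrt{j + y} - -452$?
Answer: $\frac{1377}{17291} + \frac{3 i \sqrt{798}}{17291} \approx 0.079637 + 0.0049012 i$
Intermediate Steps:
$y = -2$
$L{\left(j \right)} = 2754 + 6 \sqrt{-2 + j}$ ($L{\left(j \right)} = 42 + 6 \left(\sqrt{j - 2} - -452\right) = 42 + 6 \left(\sqrt{-2 + j} + 452\right) = 42 + 6 \left(452 + \sqrt{-2 + j}\right) = 42 + \left(2712 + 6 \sqrt{-2 + j}\right) = 2754 + 6 \sqrt{-2 + j}$)
$\frac{L{\left(-796 \right)}}{-186 - -34768} = \frac{2754 + 6 \sqrt{-2 - 796}}{-186 - -34768} = \frac{2754 + 6 \sqrt{-798}}{-186 + 34768} = \frac{2754 + 6 i \sqrt{798}}{34582} = \left(2754 + 6 i \sqrt{798}\right) \frac{1}{34582} = \frac{1377}{17291} + \frac{3 i \sqrt{798}}{17291}$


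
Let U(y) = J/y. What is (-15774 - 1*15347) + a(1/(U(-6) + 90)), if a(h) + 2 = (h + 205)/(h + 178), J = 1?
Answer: -2986079103/95948 ≈ -31122.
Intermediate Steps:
U(y) = 1/y
a(h) = -2 + (205 + h)/(178 + h) (a(h) = -2 + (h + 205)/(h + 178) = -2 + (205 + h)/(178 + h))
(-15774 - 1*15347) + a(1/(U(-6) + 90)) = (-15774 - 1*15347) + (-151 - 1/(1/(-6) + 90))/(178 + 1/(1/(-6) + 90)) = (-15774 - 15347) + (-151 - 1/(-⅙ + 90))/(178 + 1/(-⅙ + 90)) = -31121 + (-151 - 1/539/6)/(178 + 1/(539/6)) = -31121 + (-151 - 1*6/539)/(178 + 6/539) = -31121 + (-151 - 6/539)/(95948/539) = -31121 + (539/95948)*(-81395/539) = -31121 - 81395/95948 = -2986079103/95948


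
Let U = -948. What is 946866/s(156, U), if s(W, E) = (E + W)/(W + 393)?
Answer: -28879413/44 ≈ -6.5635e+5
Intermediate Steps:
s(W, E) = (E + W)/(393 + W)
946866/s(156, U) = 946866/(((-948 + 156)/(393 + 156))) = 946866/((-792/549)) = 946866/(((1/549)*(-792))) = 946866/(-88/61) = 946866*(-61/88) = -28879413/44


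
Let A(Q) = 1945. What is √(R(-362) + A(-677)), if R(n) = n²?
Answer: √132989 ≈ 364.68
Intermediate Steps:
√(R(-362) + A(-677)) = √((-362)² + 1945) = √(131044 + 1945) = √132989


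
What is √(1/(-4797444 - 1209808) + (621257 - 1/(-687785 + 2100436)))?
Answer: 11*√92437331007177057188232373283/4243075272526 ≈ 788.20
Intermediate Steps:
√(1/(-4797444 - 1209808) + (621257 - 1/(-687785 + 2100436))) = √(1/(-6007252) + (621257 - 1/1412651)) = √(-1/6007252 + (621257 - 1*1/1412651)) = √(-1/6007252 + (621257 - 1/1412651)) = √(-1/6007252 + 877619322306/1412651) = √(5272080429159950461/8486150545052) = 11*√92437331007177057188232373283/4243075272526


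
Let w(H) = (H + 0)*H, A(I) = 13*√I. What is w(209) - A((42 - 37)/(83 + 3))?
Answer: 43681 - 13*√430/86 ≈ 43678.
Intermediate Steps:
w(H) = H² (w(H) = H*H = H²)
w(209) - A((42 - 37)/(83 + 3)) = 209² - 13*√((42 - 37)/(83 + 3)) = 43681 - 13*√(5/86) = 43681 - 13*√430/86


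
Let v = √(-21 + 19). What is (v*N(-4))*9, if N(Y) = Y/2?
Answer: -18*I*√2 ≈ -25.456*I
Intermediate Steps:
N(Y) = Y/2 (N(Y) = Y*(½) = Y/2)
v = I*√2 (v = √(-2) = I*√2 ≈ 1.4142*I)
(v*N(-4))*9 = ((I*√2)*((½)*(-4)))*9 = ((I*√2)*(-2))*9 = -2*I*√2*9 = -18*I*√2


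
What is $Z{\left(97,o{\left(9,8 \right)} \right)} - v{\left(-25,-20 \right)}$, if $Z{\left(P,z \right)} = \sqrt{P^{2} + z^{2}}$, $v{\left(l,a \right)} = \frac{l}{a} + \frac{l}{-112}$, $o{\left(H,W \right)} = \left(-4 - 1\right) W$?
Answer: $- \frac{165}{112} + \sqrt{11009} \approx 103.45$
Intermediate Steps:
$o{\left(H,W \right)} = - 5 W$
$v{\left(l,a \right)} = - \frac{l}{112} + \frac{l}{a}$ ($v{\left(l,a \right)} = \frac{l}{a} + l \left(- \frac{1}{112}\right) = \frac{l}{a} - \frac{l}{112} = - \frac{l}{112} + \frac{l}{a}$)
$Z{\left(97,o{\left(9,8 \right)} \right)} - v{\left(-25,-20 \right)} = \sqrt{97^{2} + \left(\left(-5\right) 8\right)^{2}} - \left(\left(- \frac{1}{112}\right) \left(-25\right) - \frac{25}{-20}\right) = \sqrt{9409 + \left(-40\right)^{2}} - \left(\frac{25}{112} - - \frac{5}{4}\right) = \sqrt{9409 + 1600} - \left(\frac{25}{112} + \frac{5}{4}\right) = \sqrt{11009} - \frac{165}{112} = - \frac{165}{112} + \sqrt{11009}$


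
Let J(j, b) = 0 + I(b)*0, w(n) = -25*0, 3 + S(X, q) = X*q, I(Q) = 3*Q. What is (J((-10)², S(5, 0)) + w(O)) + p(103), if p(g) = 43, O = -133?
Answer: 43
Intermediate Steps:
S(X, q) = -3 + X*q
w(n) = 0
J(j, b) = 0 (J(j, b) = 0 + (3*b)*0 = 0 + 0 = 0)
(J((-10)², S(5, 0)) + w(O)) + p(103) = (0 + 0) + 43 = 0 + 43 = 43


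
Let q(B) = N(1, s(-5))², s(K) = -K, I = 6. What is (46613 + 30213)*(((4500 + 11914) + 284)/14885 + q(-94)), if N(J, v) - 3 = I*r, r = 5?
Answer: 1246614246438/14885 ≈ 8.3750e+7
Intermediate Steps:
N(J, v) = 33 (N(J, v) = 3 + 6*5 = 3 + 30 = 33)
q(B) = 1089 (q(B) = 33² = 1089)
(46613 + 30213)*(((4500 + 11914) + 284)/14885 + q(-94)) = (46613 + 30213)*(((4500 + 11914) + 284)/14885 + 1089) = 76826*((16414 + 284)*(1/14885) + 1089) = 76826*(16698*(1/14885) + 1089) = 76826*(16698/14885 + 1089) = 76826*(16226463/14885) = 1246614246438/14885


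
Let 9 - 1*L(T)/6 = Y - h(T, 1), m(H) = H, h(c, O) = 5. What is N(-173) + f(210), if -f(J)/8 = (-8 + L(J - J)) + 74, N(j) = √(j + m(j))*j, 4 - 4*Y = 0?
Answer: -1152 - 173*I*√346 ≈ -1152.0 - 3218.0*I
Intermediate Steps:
Y = 1 (Y = 1 - ¼*0 = 1 + 0 = 1)
L(T) = 78 (L(T) = 54 - 6*(1 - 1*5) = 54 - 6*(1 - 5) = 54 - 6*(-4) = 54 + 24 = 78)
N(j) = √2*j^(3/2) (N(j) = √(j + j)*j = √(2*j)*j = (√2*√j)*j = √2*j^(3/2))
f(J) = -1152 (f(J) = -8*((-8 + 78) + 74) = -8*(70 + 74) = -8*144 = -1152)
N(-173) + f(210) = √2*(-173)^(3/2) - 1152 = √2*(-173*I*√173) - 1152 = -173*I*√346 - 1152 = -1152 - 173*I*√346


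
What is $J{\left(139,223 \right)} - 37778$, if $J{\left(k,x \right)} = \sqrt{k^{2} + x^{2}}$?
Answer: $-37778 + 5 \sqrt{2762} \approx -37515.0$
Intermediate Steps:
$J{\left(139,223 \right)} - 37778 = \sqrt{139^{2} + 223^{2}} - 37778 = \sqrt{19321 + 49729} - 37778 = \sqrt{69050} - 37778 = 5 \sqrt{2762} - 37778 = -37778 + 5 \sqrt{2762}$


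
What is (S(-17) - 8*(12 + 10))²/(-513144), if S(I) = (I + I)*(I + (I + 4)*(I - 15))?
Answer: -47210641/128286 ≈ -368.01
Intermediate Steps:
S(I) = 2*I*(I + (-15 + I)*(4 + I)) (S(I) = (2*I)*(I + (4 + I)*(-15 + I)) = (2*I)*(I + (-15 + I)*(4 + I)) = 2*I*(I + (-15 + I)*(4 + I)))
(S(-17) - 8*(12 + 10))²/(-513144) = (2*(-17)*(-60 + (-17)² - 10*(-17)) - 8*(12 + 10))²/(-513144) = (2*(-17)*(-60 + 289 + 170) - 8*22)²*(-1/513144) = (2*(-17)*399 - 176)²*(-1/513144) = (-13566 - 176)²*(-1/513144) = (-13742)²*(-1/513144) = 188842564*(-1/513144) = -47210641/128286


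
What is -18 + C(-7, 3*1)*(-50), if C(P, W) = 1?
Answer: -68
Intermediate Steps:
-18 + C(-7, 3*1)*(-50) = -18 + 1*(-50) = -18 - 50 = -68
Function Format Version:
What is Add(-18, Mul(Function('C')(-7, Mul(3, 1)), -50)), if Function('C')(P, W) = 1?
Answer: -68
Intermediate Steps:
Add(-18, Mul(Function('C')(-7, Mul(3, 1)), -50)) = Add(-18, Mul(1, -50)) = Add(-18, -50) = -68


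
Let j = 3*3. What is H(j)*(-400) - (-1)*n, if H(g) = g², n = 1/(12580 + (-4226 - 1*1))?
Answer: -270637199/8353 ≈ -32400.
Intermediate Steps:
n = 1/8353 (n = 1/(12580 + (-4226 - 1)) = 1/(12580 - 4227) = 1/8353 ≈ 0.00011972)
j = 9
H(j)*(-400) - (-1)*n = 9²*(-400) - (-1)/8353 = 81*(-400) - 1*(-1/8353) = -32400 + 1/8353 = -270637199/8353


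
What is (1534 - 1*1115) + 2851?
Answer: 3270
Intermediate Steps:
(1534 - 1*1115) + 2851 = (1534 - 1115) + 2851 = 419 + 2851 = 3270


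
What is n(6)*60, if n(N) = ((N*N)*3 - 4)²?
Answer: 648960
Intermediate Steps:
n(N) = (-4 + 3*N²)² (n(N) = (N²*3 - 4)² = (3*N² - 4)² = (-4 + 3*N²)²)
n(6)*60 = (-4 + 3*6²)²*60 = (-4 + 3*36)²*60 = (-4 + 108)²*60 = 104²*60 = 10816*60 = 648960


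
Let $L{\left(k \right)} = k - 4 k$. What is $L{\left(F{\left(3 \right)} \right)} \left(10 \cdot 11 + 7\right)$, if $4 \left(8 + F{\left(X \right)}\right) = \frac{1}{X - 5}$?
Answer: $\frac{22815}{8} \approx 2851.9$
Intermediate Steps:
$F{\left(X \right)} = -8 + \frac{1}{4 \left(-5 + X\right)}$ ($F{\left(X \right)} = -8 + \frac{1}{4 \left(X - 5\right)} = -8 + \frac{1}{4 \left(-5 + X\right)}$)
$L{\left(k \right)} = - 3 k$
$L{\left(F{\left(3 \right)} \right)} \left(10 \cdot 11 + 7\right) = - 3 \frac{161 - 96}{4 \left(-5 + 3\right)} \left(10 \cdot 11 + 7\right) = - 3 \frac{161 - 96}{4 \left(-2\right)} \left(110 + 7\right) = - 3 \cdot \frac{1}{4} \left(- \frac{1}{2}\right) 65 \cdot 117 = \left(-3\right) \left(- \frac{65}{8}\right) 117 = \frac{195}{8} \cdot 117 = \frac{22815}{8}$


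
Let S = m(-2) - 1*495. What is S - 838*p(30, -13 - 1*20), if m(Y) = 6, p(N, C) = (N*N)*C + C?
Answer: 24915765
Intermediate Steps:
p(N, C) = C + C*N**2 (p(N, C) = N**2*C + C = C*N**2 + C = C + C*N**2)
S = -489 (S = 6 - 1*495 = 6 - 495 = -489)
S - 838*p(30, -13 - 1*20) = -489 - 838*(-13 - 1*20)*(1 + 30**2) = -489 - 838*(-13 - 20)*(1 + 900) = -489 - (-27654)*901 = -489 - 838*(-29733) = -489 + 24916254 = 24915765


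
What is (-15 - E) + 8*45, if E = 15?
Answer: 330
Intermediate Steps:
(-15 - E) + 8*45 = (-15 - 1*15) + 8*45 = (-15 - 15) + 360 = -30 + 360 = 330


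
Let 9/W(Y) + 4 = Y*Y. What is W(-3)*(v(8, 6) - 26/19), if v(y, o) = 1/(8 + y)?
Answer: -3573/1520 ≈ -2.3507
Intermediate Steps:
W(Y) = 9/(-4 + Y²) (W(Y) = 9/(-4 + Y*Y) = 9/(-4 + Y²))
W(-3)*(v(8, 6) - 26/19) = (9/(-4 + (-3)²))*(1/(8 + 8) - 26/19) = (9/(-4 + 9))*(1/16 - 26*1/19) = (9/5)*(1/16 - 26/19) = (9*(⅕))*(-397/304) = (9/5)*(-397/304) = -3573/1520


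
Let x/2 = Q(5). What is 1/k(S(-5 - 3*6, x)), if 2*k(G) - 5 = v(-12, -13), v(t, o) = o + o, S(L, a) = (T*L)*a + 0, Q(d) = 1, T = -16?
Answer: -2/21 ≈ -0.095238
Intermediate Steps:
x = 2 (x = 2*1 = 2)
S(L, a) = -16*L*a (S(L, a) = (-16*L)*a + 0 = -16*L*a + 0 = -16*L*a)
v(t, o) = 2*o
k(G) = -21/2 (k(G) = 5/2 + (2*(-13))/2 = 5/2 + (1/2)*(-26) = 5/2 - 13 = -21/2)
1/k(S(-5 - 3*6, x)) = 1/(-21/2) = -2/21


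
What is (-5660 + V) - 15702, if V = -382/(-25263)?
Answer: -539667824/25263 ≈ -21362.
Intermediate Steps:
V = 382/25263 (V = -382*(-1/25263) = 382/25263 ≈ 0.015121)
(-5660 + V) - 15702 = (-5660 + 382/25263) - 15702 = -142988198/25263 - 15702 = -539667824/25263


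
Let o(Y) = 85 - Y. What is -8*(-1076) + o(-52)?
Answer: 8745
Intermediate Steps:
-8*(-1076) + o(-52) = -8*(-1076) + (85 - 1*(-52)) = 8608 + (85 + 52) = 8608 + 137 = 8745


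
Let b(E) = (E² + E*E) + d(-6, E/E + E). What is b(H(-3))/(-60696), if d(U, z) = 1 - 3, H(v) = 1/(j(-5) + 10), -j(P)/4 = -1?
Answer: 65/1982736 ≈ 3.2783e-5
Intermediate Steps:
j(P) = 4 (j(P) = -4*(-1) = 4)
H(v) = 1/14 (H(v) = 1/(4 + 10) = 1/14)
d(U, z) = -2
b(E) = -2 + 2*E² (b(E) = (E² + E*E) - 2 = (E² + E²) - 2 = 2*E² - 2 = -2 + 2*E²)
b(H(-3))/(-60696) = (-2 + 2*(1/14)²)/(-60696) = (-2 + 2*(1/196))*(-1/60696) = (-2 + 1/98)*(-1/60696) = -195/98*(-1/60696) = 65/1982736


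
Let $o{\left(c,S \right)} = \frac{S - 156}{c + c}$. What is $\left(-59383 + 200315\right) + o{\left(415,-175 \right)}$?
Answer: $\frac{116973229}{830} \approx 1.4093 \cdot 10^{5}$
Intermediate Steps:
$o{\left(c,S \right)} = \frac{-156 + S}{2 c}$
$\left(-59383 + 200315\right) + o{\left(415,-175 \right)} = \left(-59383 + 200315\right) + \frac{-156 - 175}{2 \cdot 415} = 140932 + \frac{1}{2} \cdot \frac{1}{415} \left(-331\right) = 140932 - \frac{331}{830} = \frac{116973229}{830}$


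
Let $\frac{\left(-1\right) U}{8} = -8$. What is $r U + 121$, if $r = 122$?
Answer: $7929$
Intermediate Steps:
$U = 64$ ($U = \left(-8\right) \left(-8\right) = 64$)
$r U + 121 = 122 \cdot 64 + 121 = 7808 + 121 = 7929$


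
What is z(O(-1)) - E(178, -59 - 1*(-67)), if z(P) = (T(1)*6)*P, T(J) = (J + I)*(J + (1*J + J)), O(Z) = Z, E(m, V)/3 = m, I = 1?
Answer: -570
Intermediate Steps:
E(m, V) = 3*m
T(J) = 3*J*(1 + J) (T(J) = (J + 1)*(J + (1*J + J)) = (1 + J)*(J + (J + J)) = (1 + J)*(J + 2*J) = (1 + J)*(3*J) = 3*J*(1 + J))
z(P) = 36*P (z(P) = ((3*1*(1 + 1))*6)*P = ((3*1*2)*6)*P = (6*6)*P = 36*P)
z(O(-1)) - E(178, -59 - 1*(-67)) = 36*(-1) - 3*178 = -36 - 1*534 = -36 - 534 = -570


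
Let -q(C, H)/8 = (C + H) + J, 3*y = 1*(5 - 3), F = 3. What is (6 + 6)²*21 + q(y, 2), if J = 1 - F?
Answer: 9056/3 ≈ 3018.7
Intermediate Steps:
J = -2 (J = 1 - 1*3 = 1 - 3 = -2)
y = ⅔ (y = (1*(5 - 3))/3 = (1*2)/3 = (⅓)*2 = ⅔ ≈ 0.66667)
q(C, H) = 16 - 8*C - 8*H (q(C, H) = -8*((C + H) - 2) = -8*(-2 + C + H) = 16 - 8*C - 8*H)
(6 + 6)²*21 + q(y, 2) = (6 + 6)²*21 + (16 - 8*⅔ - 8*2) = 12²*21 + (16 - 16/3 - 16) = 144*21 - 16/3 = 3024 - 16/3 = 9056/3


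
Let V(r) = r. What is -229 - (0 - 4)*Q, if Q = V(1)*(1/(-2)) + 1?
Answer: -227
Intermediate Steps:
Q = ½ (Q = 1*(1/(-2)) + 1 = 1*(1*(-½)) + 1 = 1*(-½) + 1 = -½ + 1 = ½ ≈ 0.50000)
-229 - (0 - 4)*Q = -229 - (0 - 4)/2 = -229 - (-4)/2 = -229 - 1*(-2) = -229 + 2 = -227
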